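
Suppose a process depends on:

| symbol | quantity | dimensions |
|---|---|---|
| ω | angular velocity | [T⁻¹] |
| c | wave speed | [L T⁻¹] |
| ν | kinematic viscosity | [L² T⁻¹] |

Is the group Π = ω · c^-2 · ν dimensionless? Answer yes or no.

yes

Sum the exponent of each base dimension across the product:
  M: [ω]_M − 2·[c]_M + [ν]_M = (0) − 2·(0) + (0) = 0
  L: [ω]_L − 2·[c]_L + [ν]_L = (0) − 2·(1) + (2) = 0
  T: [ω]_T − 2·[c]_T + [ν]_T = (-1) − 2·(-1) + (-1) = 0
  Θ: [ω]_Θ − 2·[c]_Θ + [ν]_Θ = (0) − 2·(0) + (0) = 0
All base exponents vanish — dimensionless.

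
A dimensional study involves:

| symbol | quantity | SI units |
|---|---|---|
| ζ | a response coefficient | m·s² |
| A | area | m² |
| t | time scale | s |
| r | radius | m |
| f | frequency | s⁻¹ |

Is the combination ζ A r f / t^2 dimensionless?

no

Sum the exponent of each base dimension across the product:
  L: [ζ]_L + [A]_L − 2·[t]_L + [r]_L + [f]_L = (1) + (2) − 2·(0) + (1) + (0) = 4
  T: [ζ]_T + [A]_T − 2·[t]_T + [r]_T + [f]_T = (2) + (0) − 2·(1) + (0) + (-1) = -1
Net dimensions [L⁴ T⁻¹] ≠ [1] — not dimensionless.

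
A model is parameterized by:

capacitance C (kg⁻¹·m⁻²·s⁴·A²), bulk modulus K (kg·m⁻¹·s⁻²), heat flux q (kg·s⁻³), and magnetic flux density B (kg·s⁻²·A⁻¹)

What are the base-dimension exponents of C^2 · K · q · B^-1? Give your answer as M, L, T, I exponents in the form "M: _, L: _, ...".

Collect each base-dimension exponent across the product:
  M: 2·(-1) + (1) + (1) − (1) = -1
  L: 2·(-2) + (-1) + (0) − (0) = -5
  T: 2·(4) + (-2) + (-3) − (-2) = 5
  I: 2·(2) + (0) + (0) − (-1) = 5
So the dimensions are [M⁻¹ L⁻⁵ T⁵ I⁵].

M: -1, L: -5, T: 5, I: 5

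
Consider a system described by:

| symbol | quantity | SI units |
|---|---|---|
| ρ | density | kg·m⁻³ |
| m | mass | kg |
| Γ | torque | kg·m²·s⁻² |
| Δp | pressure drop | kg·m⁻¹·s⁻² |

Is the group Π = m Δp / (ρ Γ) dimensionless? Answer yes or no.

Sum the exponent of each base dimension across the product:
  M: −[ρ]_M + [m]_M − [Γ]_M + [Δp]_M = −(1) + (1) − (1) + (1) = 0
  L: −[ρ]_L + [m]_L − [Γ]_L + [Δp]_L = −(-3) + (0) − (2) + (-1) = 0
  T: −[ρ]_T + [m]_T − [Γ]_T + [Δp]_T = −(0) + (0) − (-2) + (-2) = 0
  Θ: −[ρ]_Θ + [m]_Θ − [Γ]_Θ + [Δp]_Θ = −(0) + (0) − (0) + (0) = 0
All base exponents vanish — dimensionless.

yes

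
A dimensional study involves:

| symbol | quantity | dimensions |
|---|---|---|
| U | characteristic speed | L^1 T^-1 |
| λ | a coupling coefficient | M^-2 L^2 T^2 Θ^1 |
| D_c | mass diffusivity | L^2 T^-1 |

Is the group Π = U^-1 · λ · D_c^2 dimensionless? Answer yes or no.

Sum the exponent of each base dimension across the product:
  M: −[U]_M + [λ]_M + 2·[D_c]_M = −(0) + (-2) + 2·(0) = -2
  L: −[U]_L + [λ]_L + 2·[D_c]_L = −(1) + (2) + 2·(2) = 5
  T: −[U]_T + [λ]_T + 2·[D_c]_T = −(-1) + (2) + 2·(-1) = 1
  Θ: −[U]_Θ + [λ]_Θ + 2·[D_c]_Θ = −(0) + (1) + 2·(0) = 1
Net dimensions [M⁻² L⁵ T Θ] ≠ [1] — not dimensionless.

no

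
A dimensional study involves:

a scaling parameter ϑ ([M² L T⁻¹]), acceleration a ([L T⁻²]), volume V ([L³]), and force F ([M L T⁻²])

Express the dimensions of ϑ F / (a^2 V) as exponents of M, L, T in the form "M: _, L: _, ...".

M: 3, L: -3, T: 1

Collect each base-dimension exponent across the product:
  M: (2) − 2·(0) − (0) + (1) = 3
  L: (1) − 2·(1) − (3) + (1) = -3
  T: (-1) − 2·(-2) − (0) + (-2) = 1
So the dimensions are [M³ L⁻³ T].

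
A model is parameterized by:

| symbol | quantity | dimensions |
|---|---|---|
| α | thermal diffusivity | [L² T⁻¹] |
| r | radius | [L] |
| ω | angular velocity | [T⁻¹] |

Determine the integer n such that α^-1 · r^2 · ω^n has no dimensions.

1

Balance the T exponent: (-1)·n from ω, plus −(-1) + 2·(0) = 1 from the rest, must sum to zero.
−n + 1 = 0, so n = 1.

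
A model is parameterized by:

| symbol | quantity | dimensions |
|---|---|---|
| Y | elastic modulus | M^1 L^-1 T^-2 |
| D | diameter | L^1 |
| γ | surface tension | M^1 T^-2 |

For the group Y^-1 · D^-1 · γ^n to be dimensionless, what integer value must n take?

1

Balance the M exponent: (1)·n from γ, plus −(1) − (0) = -1 from the rest, must sum to zero.
n − 1 = 0, so n = 1.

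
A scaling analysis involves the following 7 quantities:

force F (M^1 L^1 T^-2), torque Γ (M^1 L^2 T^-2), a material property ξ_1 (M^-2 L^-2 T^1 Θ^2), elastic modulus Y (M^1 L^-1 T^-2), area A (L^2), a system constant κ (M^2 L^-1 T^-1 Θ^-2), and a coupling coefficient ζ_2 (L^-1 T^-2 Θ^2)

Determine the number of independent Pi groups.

There are 7 variables and 4 base dimensions (M, L, T, Θ).
The dimension matrix has rank 4.
Independent dimensionless groups: 7 − 4 = 3.

3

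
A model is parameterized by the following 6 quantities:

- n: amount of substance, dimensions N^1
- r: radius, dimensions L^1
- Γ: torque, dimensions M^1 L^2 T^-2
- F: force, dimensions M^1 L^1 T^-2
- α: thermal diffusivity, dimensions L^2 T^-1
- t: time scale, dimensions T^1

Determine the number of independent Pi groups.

There are 6 variables and 4 base dimensions (M, L, T, N).
The dimension matrix has rank 4.
Independent dimensionless groups: 6 − 4 = 2.

2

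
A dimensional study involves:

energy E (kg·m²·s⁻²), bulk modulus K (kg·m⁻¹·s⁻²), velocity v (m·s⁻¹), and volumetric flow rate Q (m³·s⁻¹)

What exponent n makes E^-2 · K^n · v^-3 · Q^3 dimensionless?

Balance the M exponent: (1)·n from K, plus −2·(1) − 3·(0) + 3·(0) = -2 from the rest, must sum to zero.
n − 2 = 0, so n = 2.

2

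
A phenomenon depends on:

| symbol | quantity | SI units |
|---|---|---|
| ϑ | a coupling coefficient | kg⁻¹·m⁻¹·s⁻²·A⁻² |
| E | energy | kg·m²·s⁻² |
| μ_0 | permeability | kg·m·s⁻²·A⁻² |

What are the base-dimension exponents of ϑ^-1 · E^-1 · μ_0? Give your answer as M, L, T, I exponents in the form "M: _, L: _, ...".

M: 1, L: 0, T: 2, I: 0

Collect each base-dimension exponent across the product:
  M: −(-1) − (1) + (1) = 1
  L: −(-1) − (2) + (1) = 0
  T: −(-2) − (-2) + (-2) = 2
  I: −(-2) − (0) + (-2) = 0
So the dimensions are [M T²].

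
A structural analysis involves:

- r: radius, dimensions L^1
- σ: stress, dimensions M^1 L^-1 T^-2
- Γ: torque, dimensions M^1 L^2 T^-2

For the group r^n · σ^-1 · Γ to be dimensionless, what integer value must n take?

-3

Balance the L exponent: (1)·n from r, plus −(-1) + (2) = 3 from the rest, must sum to zero.
n + 3 = 0, so n = -3.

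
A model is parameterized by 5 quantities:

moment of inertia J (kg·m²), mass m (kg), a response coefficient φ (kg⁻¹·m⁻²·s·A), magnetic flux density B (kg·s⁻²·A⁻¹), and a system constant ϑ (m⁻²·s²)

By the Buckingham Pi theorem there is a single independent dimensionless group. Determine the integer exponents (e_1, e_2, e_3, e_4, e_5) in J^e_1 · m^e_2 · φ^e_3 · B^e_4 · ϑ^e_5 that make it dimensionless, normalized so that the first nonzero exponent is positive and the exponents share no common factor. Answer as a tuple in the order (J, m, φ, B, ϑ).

M: e_1·(1) + e_2·(1) + e_3·(-1) + e_4·(1) + e_5·(0) = 0
L: e_1·(2) + e_2·(0) + e_3·(-2) + e_4·(0) + e_5·(-2) = 0
T: e_1·(0) + e_2·(0) + e_3·(1) + e_4·(-2) + e_5·(2) = 0
I: e_1·(0) + e_2·(0) + e_3·(1) + e_4·(-1) + e_5·(0) = 0
Solving this homogeneous linear system for the smallest-integer solution (first nonzero entry positive) gives (3, -3, 2, 2, 1).

(3, -3, 2, 2, 1)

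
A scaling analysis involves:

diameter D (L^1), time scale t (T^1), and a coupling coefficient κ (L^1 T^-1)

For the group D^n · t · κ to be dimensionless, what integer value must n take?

Balance the L exponent: (1)·n from D, plus (0) + (1) = 1 from the rest, must sum to zero.
n + 1 = 0, so n = -1.

-1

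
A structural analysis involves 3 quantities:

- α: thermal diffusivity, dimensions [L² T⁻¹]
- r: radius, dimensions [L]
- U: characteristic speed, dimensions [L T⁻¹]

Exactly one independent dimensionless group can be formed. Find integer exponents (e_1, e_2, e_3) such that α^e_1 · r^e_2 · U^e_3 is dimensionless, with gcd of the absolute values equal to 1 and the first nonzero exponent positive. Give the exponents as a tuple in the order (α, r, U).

(1, -1, -1)

L: e_1·(2) + e_2·(1) + e_3·(1) = 0
T: e_1·(-1) + e_2·(0) + e_3·(-1) = 0
Solving this homogeneous linear system for the smallest-integer solution (first nonzero entry positive) gives (1, -1, -1).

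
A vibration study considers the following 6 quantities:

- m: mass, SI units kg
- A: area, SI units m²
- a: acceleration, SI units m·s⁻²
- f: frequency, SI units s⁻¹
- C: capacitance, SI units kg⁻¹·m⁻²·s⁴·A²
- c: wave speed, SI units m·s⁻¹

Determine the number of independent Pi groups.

2

There are 6 variables and 4 base dimensions (M, L, T, I).
The dimension matrix has rank 4.
Independent dimensionless groups: 6 − 4 = 2.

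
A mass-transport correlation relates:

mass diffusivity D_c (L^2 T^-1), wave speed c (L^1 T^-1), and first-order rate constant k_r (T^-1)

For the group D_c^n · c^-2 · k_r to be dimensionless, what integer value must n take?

1

Balance the L exponent: (2)·n from D_c, plus −2·(1) + (0) = -2 from the rest, must sum to zero.
2n − 2 = 0, so n = 1.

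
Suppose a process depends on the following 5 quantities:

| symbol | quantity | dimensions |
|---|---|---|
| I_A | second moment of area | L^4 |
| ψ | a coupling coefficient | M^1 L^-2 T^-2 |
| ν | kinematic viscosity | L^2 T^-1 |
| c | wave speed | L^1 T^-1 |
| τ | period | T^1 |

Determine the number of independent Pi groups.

There are 5 variables and 3 base dimensions (M, L, T).
The dimension matrix has rank 3.
Independent dimensionless groups: 5 − 3 = 2.

2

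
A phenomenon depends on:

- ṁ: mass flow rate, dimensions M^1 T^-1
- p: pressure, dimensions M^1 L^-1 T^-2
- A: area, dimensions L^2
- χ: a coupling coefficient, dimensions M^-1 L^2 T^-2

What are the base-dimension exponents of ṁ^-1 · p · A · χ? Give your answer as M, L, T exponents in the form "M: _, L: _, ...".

M: -1, L: 3, T: -3

Collect each base-dimension exponent across the product:
  M: −(1) + (1) + (0) + (-1) = -1
  L: −(0) + (-1) + (2) + (2) = 3
  T: −(-1) + (-2) + (0) + (-2) = -3
So the dimensions are [M⁻¹ L³ T⁻³].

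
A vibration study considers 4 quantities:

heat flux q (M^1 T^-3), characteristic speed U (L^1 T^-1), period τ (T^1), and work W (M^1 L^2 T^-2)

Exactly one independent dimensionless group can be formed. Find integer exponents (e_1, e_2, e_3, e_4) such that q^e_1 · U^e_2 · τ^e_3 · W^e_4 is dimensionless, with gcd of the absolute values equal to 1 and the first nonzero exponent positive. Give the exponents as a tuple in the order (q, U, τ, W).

(1, 2, 3, -1)

M: e_1·(1) + e_2·(0) + e_3·(0) + e_4·(1) = 0
L: e_1·(0) + e_2·(1) + e_3·(0) + e_4·(2) = 0
T: e_1·(-3) + e_2·(-1) + e_3·(1) + e_4·(-2) = 0
Solving this homogeneous linear system for the smallest-integer solution (first nonzero entry positive) gives (1, 2, 3, -1).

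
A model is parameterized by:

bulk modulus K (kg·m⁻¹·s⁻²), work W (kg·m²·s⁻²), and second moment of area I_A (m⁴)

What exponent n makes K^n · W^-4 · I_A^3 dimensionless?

Balance the M exponent: (1)·n from K, plus −4·(1) + 3·(0) = -4 from the rest, must sum to zero.
n − 4 = 0, so n = 4.

4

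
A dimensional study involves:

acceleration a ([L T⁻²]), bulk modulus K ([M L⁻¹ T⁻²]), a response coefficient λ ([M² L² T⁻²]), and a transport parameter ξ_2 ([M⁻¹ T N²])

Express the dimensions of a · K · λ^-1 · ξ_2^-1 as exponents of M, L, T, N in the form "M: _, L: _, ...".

Collect each base-dimension exponent across the product:
  M: (0) + (1) − (2) − (-1) = 0
  L: (1) + (-1) − (2) − (0) = -2
  T: (-2) + (-2) − (-2) − (1) = -3
  N: (0) + (0) − (0) − (2) = -2
So the dimensions are [L⁻² T⁻³ N⁻²].

M: 0, L: -2, T: -3, N: -2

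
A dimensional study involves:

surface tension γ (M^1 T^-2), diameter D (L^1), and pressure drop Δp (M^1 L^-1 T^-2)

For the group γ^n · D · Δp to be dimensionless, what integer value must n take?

Balance the M exponent: (1)·n from γ, plus (0) + (1) = 1 from the rest, must sum to zero.
n + 1 = 0, so n = -1.

-1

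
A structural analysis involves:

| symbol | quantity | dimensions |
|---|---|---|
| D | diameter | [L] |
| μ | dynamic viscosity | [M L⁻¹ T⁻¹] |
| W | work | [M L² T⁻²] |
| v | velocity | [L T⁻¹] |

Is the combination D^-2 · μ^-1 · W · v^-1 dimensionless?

yes

Sum the exponent of each base dimension across the product:
  M: −2·[D]_M − [μ]_M + [W]_M − [v]_M = −2·(0) − (1) + (1) − (0) = 0
  L: −2·[D]_L − [μ]_L + [W]_L − [v]_L = −2·(1) − (-1) + (2) − (1) = 0
  T: −2·[D]_T − [μ]_T + [W]_T − [v]_T = −2·(0) − (-1) + (-2) − (-1) = 0
All base exponents vanish — dimensionless.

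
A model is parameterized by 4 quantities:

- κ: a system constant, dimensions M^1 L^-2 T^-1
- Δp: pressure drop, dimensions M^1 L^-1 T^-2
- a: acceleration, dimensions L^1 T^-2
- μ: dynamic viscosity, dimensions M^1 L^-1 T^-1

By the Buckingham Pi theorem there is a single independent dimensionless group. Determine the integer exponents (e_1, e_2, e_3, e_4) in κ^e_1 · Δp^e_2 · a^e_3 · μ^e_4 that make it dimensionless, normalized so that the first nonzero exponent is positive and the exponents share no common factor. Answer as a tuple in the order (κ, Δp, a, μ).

M: e_1·(1) + e_2·(1) + e_3·(0) + e_4·(1) = 0
L: e_1·(-2) + e_2·(-1) + e_3·(1) + e_4·(-1) = 0
T: e_1·(-1) + e_2·(-2) + e_3·(-2) + e_4·(-1) = 0
Solving this homogeneous linear system for the smallest-integer solution (first nonzero entry positive) gives (1, -2, 1, 1).

(1, -2, 1, 1)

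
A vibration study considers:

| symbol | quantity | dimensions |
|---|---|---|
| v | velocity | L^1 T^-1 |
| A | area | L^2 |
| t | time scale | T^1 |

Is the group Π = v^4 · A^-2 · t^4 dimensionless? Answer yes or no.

Sum the exponent of each base dimension across the product:
  M: 4·[v]_M − 2·[A]_M + 4·[t]_M = 4·(0) − 2·(0) + 4·(0) = 0
  L: 4·[v]_L − 2·[A]_L + 4·[t]_L = 4·(1) − 2·(2) + 4·(0) = 0
  T: 4·[v]_T − 2·[A]_T + 4·[t]_T = 4·(-1) − 2·(0) + 4·(1) = 0
All base exponents vanish — dimensionless.

yes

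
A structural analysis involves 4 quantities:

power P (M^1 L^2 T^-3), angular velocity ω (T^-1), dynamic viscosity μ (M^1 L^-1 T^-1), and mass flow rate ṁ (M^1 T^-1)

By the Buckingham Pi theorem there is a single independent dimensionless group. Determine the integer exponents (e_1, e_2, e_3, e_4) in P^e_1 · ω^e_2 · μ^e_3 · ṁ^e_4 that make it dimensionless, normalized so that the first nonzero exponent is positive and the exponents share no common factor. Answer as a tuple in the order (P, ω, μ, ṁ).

(1, -2, 2, -3)

M: e_1·(1) + e_2·(0) + e_3·(1) + e_4·(1) = 0
L: e_1·(2) + e_2·(0) + e_3·(-1) + e_4·(0) = 0
T: e_1·(-3) + e_2·(-1) + e_3·(-1) + e_4·(-1) = 0
Solving this homogeneous linear system for the smallest-integer solution (first nonzero entry positive) gives (1, -2, 2, -3).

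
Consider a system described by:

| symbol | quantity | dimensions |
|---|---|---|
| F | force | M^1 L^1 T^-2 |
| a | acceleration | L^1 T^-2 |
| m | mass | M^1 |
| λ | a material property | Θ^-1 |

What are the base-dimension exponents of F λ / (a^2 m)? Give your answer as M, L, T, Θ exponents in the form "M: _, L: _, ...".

Collect each base-dimension exponent across the product:
  M: (1) − 2·(0) − (1) + (0) = 0
  L: (1) − 2·(1) − (0) + (0) = -1
  T: (-2) − 2·(-2) − (0) + (0) = 2
  Θ: (0) − 2·(0) − (0) + (-1) = -1
So the dimensions are [L⁻¹ T² Θ⁻¹].

M: 0, L: -1, T: 2, Θ: -1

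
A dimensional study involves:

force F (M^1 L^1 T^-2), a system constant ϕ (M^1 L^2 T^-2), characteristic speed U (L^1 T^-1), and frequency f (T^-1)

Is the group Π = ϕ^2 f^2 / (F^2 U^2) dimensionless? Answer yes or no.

yes

Sum the exponent of each base dimension across the product:
  M: −2·[F]_M + 2·[ϕ]_M − 2·[U]_M + 2·[f]_M = −2·(1) + 2·(1) − 2·(0) + 2·(0) = 0
  L: −2·[F]_L + 2·[ϕ]_L − 2·[U]_L + 2·[f]_L = −2·(1) + 2·(2) − 2·(1) + 2·(0) = 0
  T: −2·[F]_T + 2·[ϕ]_T − 2·[U]_T + 2·[f]_T = −2·(-2) + 2·(-2) − 2·(-1) + 2·(-1) = 0
All base exponents vanish — dimensionless.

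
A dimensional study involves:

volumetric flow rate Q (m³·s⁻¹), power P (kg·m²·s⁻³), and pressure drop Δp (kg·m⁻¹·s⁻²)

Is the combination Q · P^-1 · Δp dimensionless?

Sum the exponent of each base dimension across the product:
  M: [Q]_M − [P]_M + [Δp]_M = (0) − (1) + (1) = 0
  L: [Q]_L − [P]_L + [Δp]_L = (3) − (2) + (-1) = 0
  T: [Q]_T − [P]_T + [Δp]_T = (-1) − (-3) + (-2) = 0
  Θ: [Q]_Θ − [P]_Θ + [Δp]_Θ = (0) − (0) + (0) = 0
All base exponents vanish — dimensionless.

yes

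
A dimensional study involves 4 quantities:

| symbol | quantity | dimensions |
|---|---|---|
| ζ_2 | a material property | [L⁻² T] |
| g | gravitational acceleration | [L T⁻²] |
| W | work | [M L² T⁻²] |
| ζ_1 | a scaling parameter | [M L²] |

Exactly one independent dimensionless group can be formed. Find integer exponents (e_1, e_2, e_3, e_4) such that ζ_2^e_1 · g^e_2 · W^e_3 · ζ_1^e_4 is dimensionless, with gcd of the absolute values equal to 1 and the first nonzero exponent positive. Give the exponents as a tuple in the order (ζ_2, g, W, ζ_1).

M: e_1·(0) + e_2·(0) + e_3·(1) + e_4·(1) = 0
L: e_1·(-2) + e_2·(1) + e_3·(2) + e_4·(2) = 0
T: e_1·(1) + e_2·(-2) + e_3·(-2) + e_4·(0) = 0
Solving this homogeneous linear system for the smallest-integer solution (first nonzero entry positive) gives (2, 4, -3, 3).

(2, 4, -3, 3)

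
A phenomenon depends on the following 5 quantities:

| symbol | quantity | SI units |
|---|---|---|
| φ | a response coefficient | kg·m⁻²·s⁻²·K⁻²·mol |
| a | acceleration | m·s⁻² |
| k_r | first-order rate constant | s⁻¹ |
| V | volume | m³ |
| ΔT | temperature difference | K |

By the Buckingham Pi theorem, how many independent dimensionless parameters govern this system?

1

There are 5 variables and 5 base dimensions (M, L, T, Θ, N).
The dimension matrix has rank 4 (less than 5: the dimension vectors are linearly dependent).
Independent dimensionless groups: 5 − 4 = 1.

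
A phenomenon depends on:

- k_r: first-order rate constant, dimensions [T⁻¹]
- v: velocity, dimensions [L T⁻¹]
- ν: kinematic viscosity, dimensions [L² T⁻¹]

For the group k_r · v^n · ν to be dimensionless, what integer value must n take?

-2

Balance the L exponent: (1)·n from v, plus (0) + (2) = 2 from the rest, must sum to zero.
n + 2 = 0, so n = -2.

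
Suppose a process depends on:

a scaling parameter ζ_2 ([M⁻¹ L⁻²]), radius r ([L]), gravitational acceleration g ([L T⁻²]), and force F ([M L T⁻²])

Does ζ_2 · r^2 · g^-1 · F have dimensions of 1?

Sum the exponent of each base dimension across the product:
  M: [ζ_2]_M + 2·[r]_M − [g]_M + [F]_M = (-1) + 2·(0) − (0) + (1) = 0
  L: [ζ_2]_L + 2·[r]_L − [g]_L + [F]_L = (-2) + 2·(1) − (1) + (1) = 0
  T: [ζ_2]_T + 2·[r]_T − [g]_T + [F]_T = (0) + 2·(0) − (-2) + (-2) = 0
All base exponents vanish — dimensionless.

yes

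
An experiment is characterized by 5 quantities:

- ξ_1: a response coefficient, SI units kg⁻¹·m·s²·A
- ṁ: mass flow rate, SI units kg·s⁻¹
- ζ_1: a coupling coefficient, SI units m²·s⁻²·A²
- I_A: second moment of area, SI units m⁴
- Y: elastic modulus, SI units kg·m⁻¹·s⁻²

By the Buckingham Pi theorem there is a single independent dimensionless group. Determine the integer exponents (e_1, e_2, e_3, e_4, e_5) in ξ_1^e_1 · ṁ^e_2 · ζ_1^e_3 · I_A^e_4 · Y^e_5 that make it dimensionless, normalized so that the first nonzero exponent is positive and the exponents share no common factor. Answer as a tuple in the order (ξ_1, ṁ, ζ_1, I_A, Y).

M: e_1·(-1) + e_2·(1) + e_3·(0) + e_4·(0) + e_5·(1) = 0
L: e_1·(1) + e_2·(0) + e_3·(2) + e_4·(4) + e_5·(-1) = 0
T: e_1·(2) + e_2·(-1) + e_3·(-2) + e_4·(0) + e_5·(-2) = 0
I: e_1·(1) + e_2·(0) + e_3·(2) + e_4·(0) + e_5·(0) = 0
Solving this homogeneous linear system for the smallest-integer solution (first nonzero entry positive) gives (2, -2, -1, 1, 4).

(2, -2, -1, 1, 4)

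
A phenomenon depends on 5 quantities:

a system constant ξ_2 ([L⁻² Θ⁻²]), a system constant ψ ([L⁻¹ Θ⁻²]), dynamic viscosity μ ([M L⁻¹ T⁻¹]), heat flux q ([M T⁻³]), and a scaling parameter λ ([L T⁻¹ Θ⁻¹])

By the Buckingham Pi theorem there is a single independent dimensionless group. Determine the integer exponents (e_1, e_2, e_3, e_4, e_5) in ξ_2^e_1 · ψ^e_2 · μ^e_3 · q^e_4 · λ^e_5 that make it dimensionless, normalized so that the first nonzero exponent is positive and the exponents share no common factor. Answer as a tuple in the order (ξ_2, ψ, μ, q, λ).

(2, -3, 1, -1, 2)

M: e_1·(0) + e_2·(0) + e_3·(1) + e_4·(1) + e_5·(0) = 0
L: e_1·(-2) + e_2·(-1) + e_3·(-1) + e_4·(0) + e_5·(1) = 0
T: e_1·(0) + e_2·(0) + e_3·(-1) + e_4·(-3) + e_5·(-1) = 0
Θ: e_1·(-2) + e_2·(-2) + e_3·(0) + e_4·(0) + e_5·(-1) = 0
Solving this homogeneous linear system for the smallest-integer solution (first nonzero entry positive) gives (2, -3, 1, -1, 2).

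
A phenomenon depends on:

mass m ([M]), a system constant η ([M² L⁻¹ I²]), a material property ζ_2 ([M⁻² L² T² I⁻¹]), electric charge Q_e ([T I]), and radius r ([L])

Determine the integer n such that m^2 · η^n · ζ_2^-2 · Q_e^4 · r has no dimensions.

Balance the M exponent: (2)·n from η, plus 2·(1) − 2·(-2) + 4·(0) + (0) = 6 from the rest, must sum to zero.
2n + 6 = 0, so n = -3.

-3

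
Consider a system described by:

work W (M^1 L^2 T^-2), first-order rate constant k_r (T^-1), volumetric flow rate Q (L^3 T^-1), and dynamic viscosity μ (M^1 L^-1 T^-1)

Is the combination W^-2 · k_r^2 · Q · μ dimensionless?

Sum the exponent of each base dimension across the product:
  M: −2·[W]_M + 2·[k_r]_M + [Q]_M + [μ]_M = −2·(1) + 2·(0) + (0) + (1) = -1
  L: −2·[W]_L + 2·[k_r]_L + [Q]_L + [μ]_L = −2·(2) + 2·(0) + (3) + (-1) = -2
  T: −2·[W]_T + 2·[k_r]_T + [Q]_T + [μ]_T = −2·(-2) + 2·(-1) + (-1) + (-1) = 0
Net dimensions [M⁻¹ L⁻²] ≠ [1] — not dimensionless.

no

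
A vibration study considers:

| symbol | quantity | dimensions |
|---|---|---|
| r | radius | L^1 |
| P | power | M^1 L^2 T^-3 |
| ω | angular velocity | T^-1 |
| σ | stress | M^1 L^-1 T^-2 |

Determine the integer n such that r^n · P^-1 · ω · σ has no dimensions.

3

Balance the L exponent: (1)·n from r, plus −(2) + (0) + (-1) = -3 from the rest, must sum to zero.
n − 3 = 0, so n = 3.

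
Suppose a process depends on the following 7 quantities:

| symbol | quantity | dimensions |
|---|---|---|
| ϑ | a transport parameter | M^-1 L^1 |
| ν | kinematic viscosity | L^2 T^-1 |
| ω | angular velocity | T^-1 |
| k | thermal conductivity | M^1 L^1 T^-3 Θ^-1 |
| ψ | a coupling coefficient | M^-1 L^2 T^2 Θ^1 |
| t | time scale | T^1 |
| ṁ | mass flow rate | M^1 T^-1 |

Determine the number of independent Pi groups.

There are 7 variables and 4 base dimensions (M, L, T, Θ).
The dimension matrix has rank 4.
Independent dimensionless groups: 7 − 4 = 3.

3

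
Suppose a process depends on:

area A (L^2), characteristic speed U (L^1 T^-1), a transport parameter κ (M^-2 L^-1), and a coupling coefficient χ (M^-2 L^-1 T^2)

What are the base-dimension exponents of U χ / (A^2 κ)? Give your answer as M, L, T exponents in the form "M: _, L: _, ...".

Collect each base-dimension exponent across the product:
  M: −2·(0) + (0) − (-2) + (-2) = 0
  L: −2·(2) + (1) − (-1) + (-1) = -3
  T: −2·(0) + (-1) − (0) + (2) = 1
So the dimensions are [L⁻³ T].

M: 0, L: -3, T: 1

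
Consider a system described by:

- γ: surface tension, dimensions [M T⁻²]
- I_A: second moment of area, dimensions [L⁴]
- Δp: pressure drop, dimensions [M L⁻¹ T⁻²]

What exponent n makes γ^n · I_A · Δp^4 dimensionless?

Balance the M exponent: (1)·n from γ, plus (0) + 4·(1) = 4 from the rest, must sum to zero.
n + 4 = 0, so n = -4.

-4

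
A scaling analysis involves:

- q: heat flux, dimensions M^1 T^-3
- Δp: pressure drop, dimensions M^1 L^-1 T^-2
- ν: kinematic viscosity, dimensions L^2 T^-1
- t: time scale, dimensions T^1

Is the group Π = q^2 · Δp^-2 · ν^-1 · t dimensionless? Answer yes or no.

yes

Sum the exponent of each base dimension across the product:
  M: 2·[q]_M − 2·[Δp]_M − [ν]_M + [t]_M = 2·(1) − 2·(1) − (0) + (0) = 0
  L: 2·[q]_L − 2·[Δp]_L − [ν]_L + [t]_L = 2·(0) − 2·(-1) − (2) + (0) = 0
  T: 2·[q]_T − 2·[Δp]_T − [ν]_T + [t]_T = 2·(-3) − 2·(-2) − (-1) + (1) = 0
All base exponents vanish — dimensionless.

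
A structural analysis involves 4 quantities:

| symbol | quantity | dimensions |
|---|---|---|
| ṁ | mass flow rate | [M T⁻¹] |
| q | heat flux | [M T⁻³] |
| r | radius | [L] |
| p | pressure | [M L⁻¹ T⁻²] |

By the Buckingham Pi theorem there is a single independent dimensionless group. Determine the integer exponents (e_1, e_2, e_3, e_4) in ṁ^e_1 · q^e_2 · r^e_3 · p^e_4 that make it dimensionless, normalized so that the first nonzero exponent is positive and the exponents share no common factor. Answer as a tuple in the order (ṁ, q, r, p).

(1, 1, -2, -2)

M: e_1·(1) + e_2·(1) + e_3·(0) + e_4·(1) = 0
L: e_1·(0) + e_2·(0) + e_3·(1) + e_4·(-1) = 0
T: e_1·(-1) + e_2·(-3) + e_3·(0) + e_4·(-2) = 0
Solving this homogeneous linear system for the smallest-integer solution (first nonzero entry positive) gives (1, 1, -2, -2).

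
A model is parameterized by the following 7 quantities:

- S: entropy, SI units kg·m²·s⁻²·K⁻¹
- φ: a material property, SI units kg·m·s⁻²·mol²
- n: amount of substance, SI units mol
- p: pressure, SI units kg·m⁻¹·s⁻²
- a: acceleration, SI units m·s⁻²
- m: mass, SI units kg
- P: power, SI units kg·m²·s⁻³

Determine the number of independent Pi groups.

2

There are 7 variables and 5 base dimensions (M, L, T, Θ, N).
The dimension matrix has rank 5.
Independent dimensionless groups: 7 − 5 = 2.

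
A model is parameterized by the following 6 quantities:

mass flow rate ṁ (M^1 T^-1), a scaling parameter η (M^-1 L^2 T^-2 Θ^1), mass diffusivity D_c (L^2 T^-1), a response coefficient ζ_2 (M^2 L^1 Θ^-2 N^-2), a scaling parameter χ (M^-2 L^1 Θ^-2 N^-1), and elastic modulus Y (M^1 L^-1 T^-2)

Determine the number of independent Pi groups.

There are 6 variables and 5 base dimensions (M, L, T, Θ, N).
The dimension matrix has rank 5.
Independent dimensionless groups: 6 − 5 = 1.

1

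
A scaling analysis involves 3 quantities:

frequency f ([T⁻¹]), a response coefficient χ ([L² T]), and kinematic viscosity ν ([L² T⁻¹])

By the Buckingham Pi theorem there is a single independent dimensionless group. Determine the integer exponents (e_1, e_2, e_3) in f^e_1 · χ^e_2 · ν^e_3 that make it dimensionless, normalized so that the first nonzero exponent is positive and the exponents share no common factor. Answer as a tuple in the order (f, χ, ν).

(2, 1, -1)

L: e_1·(0) + e_2·(2) + e_3·(2) = 0
T: e_1·(-1) + e_2·(1) + e_3·(-1) = 0
Solving this homogeneous linear system for the smallest-integer solution (first nonzero entry positive) gives (2, 1, -1).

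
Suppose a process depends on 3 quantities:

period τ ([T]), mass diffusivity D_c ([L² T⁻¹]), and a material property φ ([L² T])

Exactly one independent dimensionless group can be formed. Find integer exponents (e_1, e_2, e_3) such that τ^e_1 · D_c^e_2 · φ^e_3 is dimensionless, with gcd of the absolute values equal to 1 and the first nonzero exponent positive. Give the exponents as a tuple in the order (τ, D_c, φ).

L: e_1·(0) + e_2·(2) + e_3·(2) = 0
T: e_1·(1) + e_2·(-1) + e_3·(1) = 0
Solving this homogeneous linear system for the smallest-integer solution (first nonzero entry positive) gives (2, 1, -1).

(2, 1, -1)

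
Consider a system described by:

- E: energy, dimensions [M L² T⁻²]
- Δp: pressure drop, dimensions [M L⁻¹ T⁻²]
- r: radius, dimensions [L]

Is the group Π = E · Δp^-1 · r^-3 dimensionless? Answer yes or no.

Sum the exponent of each base dimension across the product:
  M: [E]_M − [Δp]_M − 3·[r]_M = (1) − (1) − 3·(0) = 0
  L: [E]_L − [Δp]_L − 3·[r]_L = (2) − (-1) − 3·(1) = 0
  T: [E]_T − [Δp]_T − 3·[r]_T = (-2) − (-2) − 3·(0) = 0
All base exponents vanish — dimensionless.

yes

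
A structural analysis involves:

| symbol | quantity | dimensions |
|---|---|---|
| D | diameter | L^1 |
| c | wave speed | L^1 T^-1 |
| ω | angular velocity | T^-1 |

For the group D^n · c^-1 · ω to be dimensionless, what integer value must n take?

Balance the L exponent: (1)·n from D, plus −(1) + (0) = -1 from the rest, must sum to zero.
n − 1 = 0, so n = 1.

1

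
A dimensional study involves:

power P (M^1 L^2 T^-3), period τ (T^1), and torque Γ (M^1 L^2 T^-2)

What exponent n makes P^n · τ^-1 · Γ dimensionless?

-1

Balance the M exponent: (1)·n from P, plus −(0) + (1) = 1 from the rest, must sum to zero.
n + 1 = 0, so n = -1.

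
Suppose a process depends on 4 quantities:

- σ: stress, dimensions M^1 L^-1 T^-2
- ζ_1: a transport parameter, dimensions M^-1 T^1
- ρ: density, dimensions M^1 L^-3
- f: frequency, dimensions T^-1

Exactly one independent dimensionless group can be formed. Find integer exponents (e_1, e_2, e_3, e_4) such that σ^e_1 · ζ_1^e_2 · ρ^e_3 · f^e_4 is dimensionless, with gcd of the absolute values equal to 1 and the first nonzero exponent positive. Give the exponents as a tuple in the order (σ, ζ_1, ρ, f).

(3, 2, -1, -4)

M: e_1·(1) + e_2·(-1) + e_3·(1) + e_4·(0) = 0
L: e_1·(-1) + e_2·(0) + e_3·(-3) + e_4·(0) = 0
T: e_1·(-2) + e_2·(1) + e_3·(0) + e_4·(-1) = 0
Solving this homogeneous linear system for the smallest-integer solution (first nonzero entry positive) gives (3, 2, -1, -4).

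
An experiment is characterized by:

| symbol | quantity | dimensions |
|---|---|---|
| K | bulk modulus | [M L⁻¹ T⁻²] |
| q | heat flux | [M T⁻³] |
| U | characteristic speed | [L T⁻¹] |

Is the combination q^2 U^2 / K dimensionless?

Sum the exponent of each base dimension across the product:
  M: −[K]_M + 2·[q]_M + 2·[U]_M = −(1) + 2·(1) + 2·(0) = 1
  L: −[K]_L + 2·[q]_L + 2·[U]_L = −(-1) + 2·(0) + 2·(1) = 3
  T: −[K]_T + 2·[q]_T + 2·[U]_T = −(-2) + 2·(-3) + 2·(-1) = -6
Net dimensions [M L³ T⁻⁶] ≠ [1] — not dimensionless.

no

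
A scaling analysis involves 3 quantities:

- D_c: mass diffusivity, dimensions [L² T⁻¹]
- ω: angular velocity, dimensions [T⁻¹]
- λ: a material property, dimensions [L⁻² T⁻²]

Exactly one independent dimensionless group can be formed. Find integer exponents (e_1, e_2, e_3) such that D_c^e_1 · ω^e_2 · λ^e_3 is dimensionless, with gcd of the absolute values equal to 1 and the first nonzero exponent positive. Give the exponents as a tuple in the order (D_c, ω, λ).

(1, -3, 1)

L: e_1·(2) + e_2·(0) + e_3·(-2) = 0
T: e_1·(-1) + e_2·(-1) + e_3·(-2) = 0
Solving this homogeneous linear system for the smallest-integer solution (first nonzero entry positive) gives (1, -3, 1).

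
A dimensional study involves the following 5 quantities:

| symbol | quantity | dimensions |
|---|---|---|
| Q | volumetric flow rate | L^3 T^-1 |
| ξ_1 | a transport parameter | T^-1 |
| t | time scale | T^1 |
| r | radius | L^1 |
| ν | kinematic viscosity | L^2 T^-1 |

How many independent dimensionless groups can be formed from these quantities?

3

There are 5 variables and 2 base dimensions (L, T).
The dimension matrix has rank 2.
Independent dimensionless groups: 5 − 2 = 3.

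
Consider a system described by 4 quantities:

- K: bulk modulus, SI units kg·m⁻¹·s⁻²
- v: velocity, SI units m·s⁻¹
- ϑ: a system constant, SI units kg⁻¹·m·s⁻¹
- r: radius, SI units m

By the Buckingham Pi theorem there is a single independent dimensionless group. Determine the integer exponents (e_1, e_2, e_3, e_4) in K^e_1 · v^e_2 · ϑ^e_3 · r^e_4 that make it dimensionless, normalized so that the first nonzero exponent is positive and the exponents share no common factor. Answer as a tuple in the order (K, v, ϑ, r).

M: e_1·(1) + e_2·(0) + e_3·(-1) + e_4·(0) = 0
L: e_1·(-1) + e_2·(1) + e_3·(1) + e_4·(1) = 0
T: e_1·(-2) + e_2·(-1) + e_3·(-1) + e_4·(0) = 0
Solving this homogeneous linear system for the smallest-integer solution (first nonzero entry positive) gives (1, -3, 1, 3).

(1, -3, 1, 3)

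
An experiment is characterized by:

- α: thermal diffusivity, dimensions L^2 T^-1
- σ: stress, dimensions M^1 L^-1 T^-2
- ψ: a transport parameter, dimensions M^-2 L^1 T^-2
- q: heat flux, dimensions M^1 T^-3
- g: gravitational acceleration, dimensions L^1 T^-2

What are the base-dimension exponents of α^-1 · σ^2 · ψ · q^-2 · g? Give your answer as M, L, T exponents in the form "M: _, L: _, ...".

M: -2, L: -2, T: -1

Collect each base-dimension exponent across the product:
  M: −(0) + 2·(1) + (-2) − 2·(1) + (0) = -2
  L: −(2) + 2·(-1) + (1) − 2·(0) + (1) = -2
  T: −(-1) + 2·(-2) + (-2) − 2·(-3) + (-2) = -1
So the dimensions are [M⁻² L⁻² T⁻¹].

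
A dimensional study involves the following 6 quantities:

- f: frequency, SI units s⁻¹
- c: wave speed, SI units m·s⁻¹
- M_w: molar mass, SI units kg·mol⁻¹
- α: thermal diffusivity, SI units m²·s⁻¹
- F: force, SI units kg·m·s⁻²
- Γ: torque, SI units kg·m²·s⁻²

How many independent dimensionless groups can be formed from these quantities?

2

There are 6 variables and 4 base dimensions (M, L, T, N).
The dimension matrix has rank 4.
Independent dimensionless groups: 6 − 4 = 2.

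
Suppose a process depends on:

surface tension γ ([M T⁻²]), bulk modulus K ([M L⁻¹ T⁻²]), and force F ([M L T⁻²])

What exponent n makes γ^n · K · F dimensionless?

-2

Balance the M exponent: (1)·n from γ, plus (1) + (1) = 2 from the rest, must sum to zero.
n + 2 = 0, so n = -2.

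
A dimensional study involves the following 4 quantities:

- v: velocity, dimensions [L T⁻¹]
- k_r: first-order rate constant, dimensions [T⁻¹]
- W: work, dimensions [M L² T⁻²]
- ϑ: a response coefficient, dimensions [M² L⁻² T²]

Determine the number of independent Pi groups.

There are 4 variables and 3 base dimensions (M, L, T).
The dimension matrix has rank 3.
Independent dimensionless groups: 4 − 3 = 1.

1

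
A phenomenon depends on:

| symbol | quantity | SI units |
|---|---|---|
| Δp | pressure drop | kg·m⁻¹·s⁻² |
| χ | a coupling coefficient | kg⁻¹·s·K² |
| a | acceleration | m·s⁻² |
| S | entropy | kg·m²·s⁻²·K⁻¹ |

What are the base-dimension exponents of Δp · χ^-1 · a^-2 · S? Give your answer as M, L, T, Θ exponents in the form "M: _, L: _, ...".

Collect each base-dimension exponent across the product:
  M: (1) − (-1) − 2·(0) + (1) = 3
  L: (-1) − (0) − 2·(1) + (2) = -1
  T: (-2) − (1) − 2·(-2) + (-2) = -1
  Θ: (0) − (2) − 2·(0) + (-1) = -3
So the dimensions are [M³ L⁻¹ T⁻¹ Θ⁻³].

M: 3, L: -1, T: -1, Θ: -3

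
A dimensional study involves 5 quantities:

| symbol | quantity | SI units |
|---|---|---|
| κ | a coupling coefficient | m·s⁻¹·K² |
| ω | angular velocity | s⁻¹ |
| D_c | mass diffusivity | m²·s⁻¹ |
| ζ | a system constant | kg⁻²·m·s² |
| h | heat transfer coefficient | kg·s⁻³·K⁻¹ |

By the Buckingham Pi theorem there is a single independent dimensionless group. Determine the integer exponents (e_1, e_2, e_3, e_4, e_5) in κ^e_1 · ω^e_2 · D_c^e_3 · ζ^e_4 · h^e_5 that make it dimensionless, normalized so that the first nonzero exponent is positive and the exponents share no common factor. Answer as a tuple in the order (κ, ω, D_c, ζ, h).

(1, -4, -1, 1, 2)

M: e_1·(0) + e_2·(0) + e_3·(0) + e_4·(-2) + e_5·(1) = 0
L: e_1·(1) + e_2·(0) + e_3·(2) + e_4·(1) + e_5·(0) = 0
T: e_1·(-1) + e_2·(-1) + e_3·(-1) + e_4·(2) + e_5·(-3) = 0
Θ: e_1·(2) + e_2·(0) + e_3·(0) + e_4·(0) + e_5·(-1) = 0
Solving this homogeneous linear system for the smallest-integer solution (first nonzero entry positive) gives (1, -4, -1, 1, 2).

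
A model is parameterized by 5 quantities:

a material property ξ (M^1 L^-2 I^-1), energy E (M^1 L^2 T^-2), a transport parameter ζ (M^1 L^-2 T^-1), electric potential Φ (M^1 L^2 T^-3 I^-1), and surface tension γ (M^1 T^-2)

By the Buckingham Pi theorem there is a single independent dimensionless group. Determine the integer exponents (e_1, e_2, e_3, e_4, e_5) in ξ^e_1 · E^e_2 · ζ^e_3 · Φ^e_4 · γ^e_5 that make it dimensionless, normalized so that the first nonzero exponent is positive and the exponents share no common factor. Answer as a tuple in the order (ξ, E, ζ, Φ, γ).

M: e_1·(1) + e_2·(1) + e_3·(1) + e_4·(1) + e_5·(1) = 0
L: e_1·(-2) + e_2·(2) + e_3·(-2) + e_4·(2) + e_5·(0) = 0
T: e_1·(0) + e_2·(-2) + e_3·(-1) + e_4·(-3) + e_5·(-2) = 0
I: e_1·(-1) + e_2·(0) + e_3·(0) + e_4·(-1) + e_5·(0) = 0
Solving this homogeneous linear system for the smallest-integer solution (first nonzero entry positive) gives (1, -1, -3, -1, 4).

(1, -1, -3, -1, 4)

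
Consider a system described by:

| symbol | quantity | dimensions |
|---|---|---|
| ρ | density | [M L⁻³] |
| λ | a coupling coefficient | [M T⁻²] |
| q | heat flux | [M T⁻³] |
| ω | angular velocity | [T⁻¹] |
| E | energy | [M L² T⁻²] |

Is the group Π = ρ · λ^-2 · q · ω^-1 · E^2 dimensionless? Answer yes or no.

no

Sum the exponent of each base dimension across the product:
  M: [ρ]_M − 2·[λ]_M + [q]_M − [ω]_M + 2·[E]_M = (1) − 2·(1) + (1) − (0) + 2·(1) = 2
  L: [ρ]_L − 2·[λ]_L + [q]_L − [ω]_L + 2·[E]_L = (-3) − 2·(0) + (0) − (0) + 2·(2) = 1
  T: [ρ]_T − 2·[λ]_T + [q]_T − [ω]_T + 2·[E]_T = (0) − 2·(-2) + (-3) − (-1) + 2·(-2) = -2
Net dimensions [M² L T⁻²] ≠ [1] — not dimensionless.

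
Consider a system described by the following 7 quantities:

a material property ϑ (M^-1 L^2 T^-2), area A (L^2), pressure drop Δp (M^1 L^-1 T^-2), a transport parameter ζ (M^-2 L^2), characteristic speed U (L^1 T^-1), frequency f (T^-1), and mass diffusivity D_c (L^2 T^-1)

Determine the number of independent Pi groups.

4

There are 7 variables and 3 base dimensions (M, L, T).
The dimension matrix has rank 3.
Independent dimensionless groups: 7 − 3 = 4.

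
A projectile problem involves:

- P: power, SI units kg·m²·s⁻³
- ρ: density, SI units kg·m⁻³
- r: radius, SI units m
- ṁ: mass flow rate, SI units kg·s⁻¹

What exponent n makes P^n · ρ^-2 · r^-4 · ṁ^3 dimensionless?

-1

Balance the M exponent: (1)·n from P, plus −2·(1) − 4·(0) + 3·(1) = 1 from the rest, must sum to zero.
n + 1 = 0, so n = -1.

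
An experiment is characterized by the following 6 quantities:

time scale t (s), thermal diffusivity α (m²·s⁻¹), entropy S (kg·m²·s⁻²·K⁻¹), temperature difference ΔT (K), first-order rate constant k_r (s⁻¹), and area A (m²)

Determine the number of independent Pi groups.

There are 6 variables and 4 base dimensions (M, L, T, Θ).
The dimension matrix has rank 4.
Independent dimensionless groups: 6 − 4 = 2.

2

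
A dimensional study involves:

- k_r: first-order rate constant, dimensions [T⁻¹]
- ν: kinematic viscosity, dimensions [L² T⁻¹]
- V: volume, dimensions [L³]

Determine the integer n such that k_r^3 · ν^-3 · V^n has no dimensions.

Balance the L exponent: (3)·n from V, plus 3·(0) − 3·(2) = -6 from the rest, must sum to zero.
3n − 6 = 0, so n = 2.

2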